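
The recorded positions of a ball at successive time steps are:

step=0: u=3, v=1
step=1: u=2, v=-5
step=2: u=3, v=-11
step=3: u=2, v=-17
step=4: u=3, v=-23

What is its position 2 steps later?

u=3, v=-35

U: cycles through 3, 2 every 2 steps. Step 6 lands at position 0 of the cycle → 3.
V: linear, -6 per step → -35 at step 6.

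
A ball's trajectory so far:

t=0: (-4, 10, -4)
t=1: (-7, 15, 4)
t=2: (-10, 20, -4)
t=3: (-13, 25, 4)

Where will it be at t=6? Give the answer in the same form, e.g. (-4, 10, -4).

(-22, 40, -4)

The first coordinate changes by -3 each step, so at step 6 it is -4 + 6·(-3) = -22.
The second coordinate changes by +5 each step, so at step 6 it is 10 + 6·(5) = 40.
The third coordinate repeats the cycle [-4, 4] with period 2; step 6 mod 2 = 0, giving -4.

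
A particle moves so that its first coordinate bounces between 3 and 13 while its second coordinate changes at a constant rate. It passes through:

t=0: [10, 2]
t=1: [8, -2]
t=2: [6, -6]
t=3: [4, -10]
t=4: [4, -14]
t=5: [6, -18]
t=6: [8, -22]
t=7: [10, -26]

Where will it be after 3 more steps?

The first coordinate reflects between 3 and 13, moving 2 per step.
  step 8: 10 → 12
  step 9: 12 → 12
  step 10: 12 → 10
The second coordinate changes by -4 each step: at step 10 it is -38.

[10, -38]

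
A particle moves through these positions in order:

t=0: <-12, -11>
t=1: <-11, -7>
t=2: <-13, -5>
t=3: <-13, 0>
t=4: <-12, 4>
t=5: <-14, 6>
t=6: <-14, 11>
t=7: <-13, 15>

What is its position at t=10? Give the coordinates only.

Differencing gives <+1, +4>, <-2, +2>, <+0, +5>, <+1, +4>, <-2, +2>, <+0, +5>, <+1, +4>. This is the pattern <+1, +4>, <-2, +2>, <+0, +5> repeated.
step 8: apply <-2, +2> → <-15, 17>
step 9: apply <+0, +5> → <-15, 22>
step 10: apply <+1, +4> → <-14, 26>

<-14, 26>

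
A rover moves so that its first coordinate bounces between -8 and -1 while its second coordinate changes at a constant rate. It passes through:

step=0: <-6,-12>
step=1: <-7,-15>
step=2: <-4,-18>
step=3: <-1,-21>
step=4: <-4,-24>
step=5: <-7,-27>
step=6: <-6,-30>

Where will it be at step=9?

<-5,-39>

The first coordinate reflects between -8 and -1, moving 3 per step.
  step 7: -6 → -3
  step 8: -3 → -2
  step 9: -2 → -5
The second coordinate changes by -3 each step: at step 9 it is -39.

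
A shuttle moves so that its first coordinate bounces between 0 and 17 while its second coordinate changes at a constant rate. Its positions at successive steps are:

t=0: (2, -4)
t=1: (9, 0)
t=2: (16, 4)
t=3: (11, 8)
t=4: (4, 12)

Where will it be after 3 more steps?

(17, 24)

The first coordinate travels 7 per step and bounces off the walls at 0 and 17.
  step 5: 4 → 3
  step 6: 3 → 10
  step 7: 10 → 17
The second coordinate changes by +4 each step: at step 7 it is 24.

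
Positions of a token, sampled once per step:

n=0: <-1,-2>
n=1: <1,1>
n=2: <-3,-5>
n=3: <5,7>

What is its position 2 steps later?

<21,31>

The jumps are <+2,+3>, <-4,-6>, <+8,+12> — a geometric progression with ratio -2.
step 4: <5,7> + <-16,-24> → <-11,-17>
step 5: <-11,-17> + <+32,+48> → <21,31>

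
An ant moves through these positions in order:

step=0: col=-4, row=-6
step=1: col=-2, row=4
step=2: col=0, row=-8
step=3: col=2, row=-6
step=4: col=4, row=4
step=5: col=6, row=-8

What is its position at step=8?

col=12, row=-8

Col: linear, +2 per step → 12 at step 8.
Row: cycles through -6, 4, -8 every 3 steps. Step 8 lands at position 2 of the cycle → -8.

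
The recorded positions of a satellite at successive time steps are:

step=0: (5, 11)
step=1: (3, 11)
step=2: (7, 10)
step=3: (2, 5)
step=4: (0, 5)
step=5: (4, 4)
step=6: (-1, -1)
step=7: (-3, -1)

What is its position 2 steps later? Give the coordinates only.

(-4, -7)

Step-to-step displacements: (-2, +0), (+4, -1), (-5, -5), (-2, +0), (+4, -1), (-5, -5), (-2, +0) — a repeating cycle of length 3.
step 8: apply (+4, -1) → (1, -2)
step 9: apply (-5, -5) → (-4, -7)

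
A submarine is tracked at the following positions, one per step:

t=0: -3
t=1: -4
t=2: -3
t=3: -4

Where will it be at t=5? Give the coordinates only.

-4

Consecutive displacements -1, +1, -1 scale by a factor of -1 each step.
step 4: -4 + 1 → -3
step 5: -3 − 1 → -4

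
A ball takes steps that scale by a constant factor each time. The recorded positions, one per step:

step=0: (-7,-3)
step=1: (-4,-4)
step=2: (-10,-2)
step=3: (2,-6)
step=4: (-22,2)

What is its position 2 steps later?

(-70,18)

Step-to-step displacements: (+3,-1), (-6,+2), (+12,-4), (-24,+8); each is -2× the previous.
step 5: (-22,2) + (+48,-16) → (26,-14)
step 6: (26,-14) + (-96,+32) → (-70,18)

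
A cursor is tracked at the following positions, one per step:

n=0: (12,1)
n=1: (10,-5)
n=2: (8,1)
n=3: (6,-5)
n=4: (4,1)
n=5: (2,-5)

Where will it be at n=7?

(-2,-5)

First: linear, -2 per step → -2 at step 7.
Second: cycles through 1, -5 every 2 steps. Step 7 lands at position 1 of the cycle → -5.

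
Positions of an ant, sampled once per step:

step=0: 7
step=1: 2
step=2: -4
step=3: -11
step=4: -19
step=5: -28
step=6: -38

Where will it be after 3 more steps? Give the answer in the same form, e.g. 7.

-74

First differences are -5, -6, -7, -8, -9, -10; their common second difference is -1 (constant acceleration).
step 7: -38 − 11 → -49
step 8: -49 − 12 → -61
step 9: -61 − 13 → -74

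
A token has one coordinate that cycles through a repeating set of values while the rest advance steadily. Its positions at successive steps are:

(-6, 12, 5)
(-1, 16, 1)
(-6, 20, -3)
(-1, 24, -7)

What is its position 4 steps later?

(-1, 40, -23)

The first coordinate repeats the cycle [-6, -1] with period 2; step 7 mod 2 = 1, giving -1.
The second coordinate changes by +4 each step, so at step 7 it is 12 + 7·(4) = 40.
The third coordinate changes by -4 each step, so at step 7 it is 5 + 7·(-4) = -23.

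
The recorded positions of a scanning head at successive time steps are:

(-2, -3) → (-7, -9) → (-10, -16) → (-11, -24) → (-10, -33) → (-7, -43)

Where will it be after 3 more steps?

Successive displacements: (-5, -6), (-3, -7), (-1, -8), (+1, -9), (+3, -10) — each changes by (+2, -1).
step 6: (-7, -43) + (+5, -11) → (-2, -54)
step 7: (-2, -54) + (+7, -12) → (5, -66)
step 8: (5, -66) + (+9, -13) → (14, -79)

(14, -79)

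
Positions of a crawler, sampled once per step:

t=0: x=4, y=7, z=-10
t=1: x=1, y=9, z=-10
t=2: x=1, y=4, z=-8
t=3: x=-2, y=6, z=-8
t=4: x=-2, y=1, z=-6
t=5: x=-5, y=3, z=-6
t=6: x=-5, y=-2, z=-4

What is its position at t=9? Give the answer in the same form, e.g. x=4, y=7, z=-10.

Step-to-step displacements: (-3, +2, +0), (+0, -5, +2), (-3, +2, +0), (+0, -5, +2), (-3, +2, +0), (+0, -5, +2) — a repeating cycle of length 2.
step 7: apply (-3, +2, +0) → x=-8, y=0, z=-4
step 8: apply (+0, -5, +2) → x=-8, y=-5, z=-2
step 9: apply (-3, +2, +0) → x=-11, y=-3, z=-2

x=-11, y=-3, z=-2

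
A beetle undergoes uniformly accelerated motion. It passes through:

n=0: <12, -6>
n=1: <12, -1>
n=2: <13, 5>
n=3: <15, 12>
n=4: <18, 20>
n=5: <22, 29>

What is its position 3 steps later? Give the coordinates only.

Taking differences between consecutive positions: <+0, +5>, <+1, +6>, <+2, +7>, <+3, +8>, <+4, +9>. These grow by <+1, +1> each step.
step 6: <22, 29> + <+5, +10> → <27, 39>
step 7: <27, 39> + <+6, +11> → <33, 50>
step 8: <33, 50> + <+7, +12> → <40, 62>

<40, 62>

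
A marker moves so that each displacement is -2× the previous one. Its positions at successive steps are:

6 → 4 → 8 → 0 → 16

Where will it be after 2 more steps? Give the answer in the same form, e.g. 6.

The jumps are -2, +4, -8, +16 — a geometric progression with ratio -2.
step 5: 16 − 32 → -16
step 6: -16 + 64 → 48

48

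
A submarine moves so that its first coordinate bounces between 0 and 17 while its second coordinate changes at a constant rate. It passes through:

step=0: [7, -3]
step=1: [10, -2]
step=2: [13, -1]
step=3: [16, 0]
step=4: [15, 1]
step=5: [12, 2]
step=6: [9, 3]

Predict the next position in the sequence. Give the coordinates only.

[6, 4]

The first coordinate travels 3 per step and bounces off the walls at 0 and 17.
  step 7: 9 → 6
The second coordinate changes by +1 each step: at step 7 it is 4.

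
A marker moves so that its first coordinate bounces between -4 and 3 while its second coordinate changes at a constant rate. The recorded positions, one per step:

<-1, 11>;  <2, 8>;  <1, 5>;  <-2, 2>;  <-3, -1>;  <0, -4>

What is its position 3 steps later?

The first coordinate travels 3 per step and bounces off the walls at -4 and 3.
  step 6: 0 → 3
  step 7: 3 → 0
  step 8: 0 → -3
The second coordinate changes by -3 each step: at step 8 it is -13.

<-3, -13>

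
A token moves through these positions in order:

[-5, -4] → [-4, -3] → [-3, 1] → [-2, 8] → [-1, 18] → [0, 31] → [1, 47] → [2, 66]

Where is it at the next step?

Successive displacements: [+1, +1], [+1, +4], [+1, +7], [+1, +10], [+1, +13], [+1, +16], [+1, +19] — each changes by [+0, +3].
step 8: [2, 66] + [+1, +22] → [3, 88]

[3, 88]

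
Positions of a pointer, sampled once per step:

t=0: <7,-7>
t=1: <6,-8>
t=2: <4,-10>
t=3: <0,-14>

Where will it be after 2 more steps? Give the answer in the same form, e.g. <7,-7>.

Step-to-step displacements: <-1,-1>, <-2,-2>, <-4,-4>; each is 2× the previous.
step 4: <0,-14> + <-8,-8> → <-8,-22>
step 5: <-8,-22> + <-16,-16> → <-24,-38>

<-24,-38>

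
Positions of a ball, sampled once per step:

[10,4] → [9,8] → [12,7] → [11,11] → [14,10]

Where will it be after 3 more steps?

Step-to-step displacements: [-1,+4], [+3,-1], [-1,+4], [+3,-1] — a repeating cycle of length 2.
step 5: apply [-1,+4] → [13,14]
step 6: apply [+3,-1] → [16,13]
step 7: apply [-1,+4] → [15,17]

[15,17]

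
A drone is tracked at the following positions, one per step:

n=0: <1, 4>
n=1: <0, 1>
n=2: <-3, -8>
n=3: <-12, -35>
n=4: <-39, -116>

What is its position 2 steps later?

Consecutive displacements <-1, -3>, <-3, -9>, <-9, -27>, <-27, -81> scale by a factor of 3 each step.
step 5: <-39, -116> + <-81, -243> → <-120, -359>
step 6: <-120, -359> + <-243, -729> → <-363, -1088>

<-363, -1088>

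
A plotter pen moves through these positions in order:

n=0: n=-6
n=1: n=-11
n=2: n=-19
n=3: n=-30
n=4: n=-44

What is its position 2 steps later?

Taking differences between consecutive positions: -5, -8, -11, -14. These grow by -3 each step.
step 5: -44 − 17 → n=-61
step 6: -61 − 20 → n=-81

n=-81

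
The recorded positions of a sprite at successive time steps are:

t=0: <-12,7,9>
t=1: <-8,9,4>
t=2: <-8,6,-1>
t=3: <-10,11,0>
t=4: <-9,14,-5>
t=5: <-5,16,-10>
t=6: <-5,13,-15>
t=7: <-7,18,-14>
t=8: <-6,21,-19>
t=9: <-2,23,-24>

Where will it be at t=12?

<-3,28,-33>

The moves between consecutive positions are <+4,+2,-5>, <+0,-3,-5>, <-2,+5,+1>, <+1,+3,-5>, <+4,+2,-5>, <+0,-3,-5>, <-2,+5,+1>, <+1,+3,-5>, <+4,+2,-5>; they repeat the 4-cycle [<+4,+2,-5>, <+0,-3,-5>, <-2,+5,+1>, <+1,+3,-5>].
step 10: apply <+0,-3,-5> → <-2,20,-29>
step 11: apply <-2,+5,+1> → <-4,25,-28>
step 12: apply <+1,+3,-5> → <-3,28,-33>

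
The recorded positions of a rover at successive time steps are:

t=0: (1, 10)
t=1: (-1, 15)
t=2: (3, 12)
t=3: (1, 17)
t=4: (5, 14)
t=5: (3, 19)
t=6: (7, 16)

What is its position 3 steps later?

The moves between consecutive positions are (-2, +5), (+4, -3), (-2, +5), (+4, -3), (-2, +5), (+4, -3); they repeat the 2-cycle [(-2, +5), (+4, -3)].
step 7: apply (-2, +5) → (5, 21)
step 8: apply (+4, -3) → (9, 18)
step 9: apply (-2, +5) → (7, 23)

(7, 23)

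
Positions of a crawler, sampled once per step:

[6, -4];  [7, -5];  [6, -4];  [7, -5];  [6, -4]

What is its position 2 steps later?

[6, -4]

The jumps are [+1, -1], [-1, +1], [+1, -1], [-1, +1] — a geometric progression with ratio -1.
step 5: [6, -4] + [+1, -1] → [7, -5]
step 6: [7, -5] + [-1, +1] → [6, -4]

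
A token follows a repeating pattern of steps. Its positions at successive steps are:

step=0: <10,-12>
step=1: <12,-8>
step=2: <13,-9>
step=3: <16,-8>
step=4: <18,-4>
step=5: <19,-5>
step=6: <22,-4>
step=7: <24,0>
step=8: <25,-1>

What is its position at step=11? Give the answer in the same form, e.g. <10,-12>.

<31,3>

Differencing gives <+2,+4>, <+1,-1>, <+3,+1>, <+2,+4>, <+1,-1>, <+3,+1>, <+2,+4>, <+1,-1>. This is the pattern <+2,+4>, <+1,-1>, <+3,+1> repeated.
step 9: apply <+3,+1> → <28,0>
step 10: apply <+2,+4> → <30,4>
step 11: apply <+1,-1> → <31,3>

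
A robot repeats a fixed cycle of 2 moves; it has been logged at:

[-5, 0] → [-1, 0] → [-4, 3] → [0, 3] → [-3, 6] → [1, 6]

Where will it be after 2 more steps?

[2, 9]

The moves between consecutive positions are [+4, +0], [-3, +3], [+4, +0], [-3, +3], [+4, +0]; they repeat the 2-cycle [[+4, +0], [-3, +3]].
step 6: apply [-3, +3] → [-2, 9]
step 7: apply [+4, +0] → [2, 9]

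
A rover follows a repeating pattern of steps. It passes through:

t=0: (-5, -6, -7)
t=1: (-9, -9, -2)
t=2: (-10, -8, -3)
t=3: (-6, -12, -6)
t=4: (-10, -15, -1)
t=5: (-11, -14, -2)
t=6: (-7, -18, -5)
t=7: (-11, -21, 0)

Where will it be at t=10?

Differencing gives (-4, -3, +5), (-1, +1, -1), (+4, -4, -3), (-4, -3, +5), (-1, +1, -1), (+4, -4, -3), (-4, -3, +5). This is the pattern (-4, -3, +5), (-1, +1, -1), (+4, -4, -3) repeated.
step 8: apply (-1, +1, -1) → (-12, -20, -1)
step 9: apply (+4, -4, -3) → (-8, -24, -4)
step 10: apply (-4, -3, +5) → (-12, -27, 1)

(-12, -27, 1)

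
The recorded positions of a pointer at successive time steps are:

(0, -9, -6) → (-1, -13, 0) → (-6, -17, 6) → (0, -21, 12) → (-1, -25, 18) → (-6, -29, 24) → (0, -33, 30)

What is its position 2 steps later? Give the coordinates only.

(-6, -41, 42)

The first coordinate repeats the cycle [0, -1, -6] with period 3; step 8 mod 3 = 2, giving -6.
The second coordinate changes by -4 each step, so at step 8 it is -9 + 8·(-4) = -41.
The third coordinate changes by +6 each step, so at step 8 it is -6 + 8·(6) = 42.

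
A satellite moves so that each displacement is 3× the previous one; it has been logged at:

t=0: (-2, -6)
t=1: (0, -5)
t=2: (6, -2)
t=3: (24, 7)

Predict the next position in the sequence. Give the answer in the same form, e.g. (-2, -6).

Consecutive displacements (+2, +1), (+6, +3), (+18, +9) scale by a factor of 3 each step.
step 4: (24, 7) + (+54, +27) → (78, 34)

(78, 34)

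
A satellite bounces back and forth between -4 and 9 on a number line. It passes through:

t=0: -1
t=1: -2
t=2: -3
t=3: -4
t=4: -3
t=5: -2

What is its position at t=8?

1

The value travels 1 per step and bounces off the walls at -4 and 9.
  step 6: -2 → -1
  step 7: -1 → 0
  step 8: 0 → 1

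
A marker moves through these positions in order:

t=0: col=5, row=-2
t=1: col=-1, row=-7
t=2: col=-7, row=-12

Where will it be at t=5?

Each step adds (-6,-5) to the position.
step 3: col=-7, row=-12 + (-6,-5) → col=-13, row=-17
step 4: col=-13, row=-17 + (-6,-5) → col=-19, row=-22
step 5: col=-19, row=-22 + (-6,-5) → col=-25, row=-27

col=-25, row=-27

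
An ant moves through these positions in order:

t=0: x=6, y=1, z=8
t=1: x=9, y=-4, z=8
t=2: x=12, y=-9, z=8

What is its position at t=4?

Each step adds (+3, -5, +0) to the position.
step 3: x=12, y=-9, z=8 + (+3, -5, +0) → x=15, y=-14, z=8
step 4: x=15, y=-14, z=8 + (+3, -5, +0) → x=18, y=-19, z=8

x=18, y=-19, z=8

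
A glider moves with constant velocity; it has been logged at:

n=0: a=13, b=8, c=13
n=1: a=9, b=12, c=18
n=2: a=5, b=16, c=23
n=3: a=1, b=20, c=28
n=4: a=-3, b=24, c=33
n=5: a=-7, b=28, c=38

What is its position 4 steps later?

a=-23, b=44, c=58

The position changes by (-4,+4,+5) every step.
step 6: a=-7, b=28, c=38 + (-4,+4,+5) → a=-11, b=32, c=43
step 7: a=-11, b=32, c=43 + (-4,+4,+5) → a=-15, b=36, c=48
step 8: a=-15, b=36, c=48 + (-4,+4,+5) → a=-19, b=40, c=53
step 9: a=-19, b=40, c=53 + (-4,+4,+5) → a=-23, b=44, c=58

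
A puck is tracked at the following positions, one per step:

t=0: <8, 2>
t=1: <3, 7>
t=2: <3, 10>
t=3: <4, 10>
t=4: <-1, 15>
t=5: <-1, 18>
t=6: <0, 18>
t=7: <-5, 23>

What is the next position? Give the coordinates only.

<-5, 26>

The moves between consecutive positions are <-5, +5>, <+0, +3>, <+1, +0>, <-5, +5>, <+0, +3>, <+1, +0>, <-5, +5>; they repeat the 3-cycle [<-5, +5>, <+0, +3>, <+1, +0>].
step 8: apply <+0, +3> → <-5, 26>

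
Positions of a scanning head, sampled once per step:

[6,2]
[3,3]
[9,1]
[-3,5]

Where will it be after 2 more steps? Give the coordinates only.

[-27,13]

The jumps are [-3,+1], [+6,-2], [-12,+4] — a geometric progression with ratio -2.
step 4: [-3,5] + [+24,-8] → [21,-3]
step 5: [21,-3] + [-48,+16] → [-27,13]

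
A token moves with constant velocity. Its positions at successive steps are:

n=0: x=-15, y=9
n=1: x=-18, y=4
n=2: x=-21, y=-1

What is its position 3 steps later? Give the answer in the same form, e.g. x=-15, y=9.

Each step adds (-3,-5) to the position.
step 3: x=-21, y=-1 + (-3,-5) → x=-24, y=-6
step 4: x=-24, y=-6 + (-3,-5) → x=-27, y=-11
step 5: x=-27, y=-11 + (-3,-5) → x=-30, y=-16

x=-30, y=-16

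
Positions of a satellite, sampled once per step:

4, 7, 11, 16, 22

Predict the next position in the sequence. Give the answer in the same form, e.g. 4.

Taking differences between consecutive positions: +3, +4, +5, +6. These grow by +1 each step.
step 5: 22 + 7 → 29

29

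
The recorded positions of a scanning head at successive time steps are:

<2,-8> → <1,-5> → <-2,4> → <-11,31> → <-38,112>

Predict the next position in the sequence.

The jumps are <-1,+3>, <-3,+9>, <-9,+27>, <-27,+81> — a geometric progression with ratio 3.
step 5: <-38,112> + <-81,+243> → <-119,355>

<-119,355>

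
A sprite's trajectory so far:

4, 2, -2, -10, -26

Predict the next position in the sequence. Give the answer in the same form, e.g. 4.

-58

Step-to-step displacements: -2, -4, -8, -16; each is 2× the previous.
step 5: -26 − 32 → -58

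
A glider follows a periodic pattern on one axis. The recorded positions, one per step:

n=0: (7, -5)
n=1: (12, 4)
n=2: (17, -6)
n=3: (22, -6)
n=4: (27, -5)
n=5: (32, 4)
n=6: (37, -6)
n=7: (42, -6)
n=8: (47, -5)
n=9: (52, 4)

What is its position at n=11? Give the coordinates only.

(62, -6)

First: linear, +5 per step → 62 at step 11.
Second: cycles through -5, 4, -6, -6 every 4 steps. Step 11 lands at position 3 of the cycle → -6.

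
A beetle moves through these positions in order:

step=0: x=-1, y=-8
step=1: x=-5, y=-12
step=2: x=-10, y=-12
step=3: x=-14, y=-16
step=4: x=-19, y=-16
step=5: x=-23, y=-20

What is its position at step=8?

Step-to-step displacements: (-4,-4), (-5,+0), (-4,-4), (-5,+0), (-4,-4) — a repeating cycle of length 2.
step 6: apply (-5,+0) → x=-28, y=-20
step 7: apply (-4,-4) → x=-32, y=-24
step 8: apply (-5,+0) → x=-37, y=-24

x=-37, y=-24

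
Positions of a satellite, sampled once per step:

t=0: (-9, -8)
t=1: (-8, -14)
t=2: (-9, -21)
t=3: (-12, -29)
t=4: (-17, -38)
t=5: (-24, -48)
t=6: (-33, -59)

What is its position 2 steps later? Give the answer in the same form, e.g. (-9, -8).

Successive displacements: (+1, -6), (-1, -7), (-3, -8), (-5, -9), (-7, -10), (-9, -11) — each changes by (-2, -1).
step 7: (-33, -59) + (-11, -12) → (-44, -71)
step 8: (-44, -71) + (-13, -13) → (-57, -84)

(-57, -84)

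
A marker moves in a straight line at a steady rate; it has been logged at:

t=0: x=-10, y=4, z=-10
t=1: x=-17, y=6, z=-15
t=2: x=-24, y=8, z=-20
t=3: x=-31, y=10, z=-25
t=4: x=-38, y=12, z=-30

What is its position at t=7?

Constant displacement of (-7, +2, -5) per step.
step 5: x=-38, y=12, z=-30 + (-7, +2, -5) → x=-45, y=14, z=-35
step 6: x=-45, y=14, z=-35 + (-7, +2, -5) → x=-52, y=16, z=-40
step 7: x=-52, y=16, z=-40 + (-7, +2, -5) → x=-59, y=18, z=-45

x=-59, y=18, z=-45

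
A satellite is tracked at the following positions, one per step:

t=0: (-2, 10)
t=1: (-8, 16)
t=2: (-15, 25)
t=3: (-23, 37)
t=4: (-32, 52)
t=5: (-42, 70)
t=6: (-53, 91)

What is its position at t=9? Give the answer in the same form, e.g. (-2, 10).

Successive displacements: (-6, +6), (-7, +9), (-8, +12), (-9, +15), (-10, +18), (-11, +21) — each changes by (-1, +3).
step 7: (-53, 91) + (-12, +24) → (-65, 115)
step 8: (-65, 115) + (-13, +27) → (-78, 142)
step 9: (-78, 142) + (-14, +30) → (-92, 172)

(-92, 172)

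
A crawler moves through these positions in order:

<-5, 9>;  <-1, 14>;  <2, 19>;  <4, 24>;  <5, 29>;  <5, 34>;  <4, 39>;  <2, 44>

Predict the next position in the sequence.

Successive displacements: <+4, +5>, <+3, +5>, <+2, +5>, <+1, +5>, <+0, +5>, <-1, +5>, <-2, +5> — each changes by <-1, +0>.
step 8: <2, 44> + <-3, +5> → <-1, 49>

<-1, 49>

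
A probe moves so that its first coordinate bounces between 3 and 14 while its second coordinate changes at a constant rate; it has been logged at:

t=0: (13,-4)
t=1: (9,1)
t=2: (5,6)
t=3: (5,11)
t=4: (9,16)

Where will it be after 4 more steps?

The first coordinate travels 4 per step and bounces off the walls at 3 and 14.
  step 5: 9 → 13
  step 6: 13 → 11
  step 7: 11 → 7
  step 8: 7 → 3
The second coordinate changes by +5 each step: at step 8 it is 36.

(3,36)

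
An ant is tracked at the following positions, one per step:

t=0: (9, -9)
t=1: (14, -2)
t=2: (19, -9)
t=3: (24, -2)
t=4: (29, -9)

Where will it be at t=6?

The first coordinate changes by +5 each step, so at step 6 it is 9 + 6·(5) = 39.
The second coordinate repeats the cycle [-9, -2] with period 2; step 6 mod 2 = 0, giving -9.

(39, -9)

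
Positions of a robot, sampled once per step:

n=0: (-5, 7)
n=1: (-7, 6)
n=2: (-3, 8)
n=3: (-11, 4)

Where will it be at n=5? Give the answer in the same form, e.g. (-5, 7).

(-27, -4)

The jumps are (-2, -1), (+4, +2), (-8, -4) — a geometric progression with ratio -2.
step 4: (-11, 4) + (+16, +8) → (5, 12)
step 5: (5, 12) + (-32, -16) → (-27, -4)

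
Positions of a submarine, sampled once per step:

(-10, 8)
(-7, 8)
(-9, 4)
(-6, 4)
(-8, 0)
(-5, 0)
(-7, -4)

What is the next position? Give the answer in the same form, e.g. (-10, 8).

(-4, -4)

Differencing gives (+3, +0), (-2, -4), (+3, +0), (-2, -4), (+3, +0), (-2, -4). This is the pattern (+3, +0), (-2, -4) repeated.
step 7: apply (+3, +0) → (-4, -4)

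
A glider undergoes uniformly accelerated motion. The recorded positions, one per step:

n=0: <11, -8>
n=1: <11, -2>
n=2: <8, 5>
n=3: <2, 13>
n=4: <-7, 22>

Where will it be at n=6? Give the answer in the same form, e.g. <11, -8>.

<-34, 43>

Successive displacements: <+0, +6>, <-3, +7>, <-6, +8>, <-9, +9> — each changes by <-3, +1>.
step 5: <-7, 22> + <-12, +10> → <-19, 32>
step 6: <-19, 32> + <-15, +11> → <-34, 43>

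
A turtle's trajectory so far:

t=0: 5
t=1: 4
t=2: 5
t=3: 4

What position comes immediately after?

The jumps are -1, +1, -1 — a geometric progression with ratio -1.
step 4: 4 + 1 → 5

5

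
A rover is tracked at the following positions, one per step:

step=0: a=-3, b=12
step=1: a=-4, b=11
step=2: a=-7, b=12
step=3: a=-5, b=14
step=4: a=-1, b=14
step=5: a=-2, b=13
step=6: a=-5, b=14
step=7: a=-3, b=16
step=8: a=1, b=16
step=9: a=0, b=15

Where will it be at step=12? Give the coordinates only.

a=3, b=18

Differencing gives (-1,-1), (-3,+1), (+2,+2), (+4,+0), (-1,-1), (-3,+1), (+2,+2), (+4,+0), (-1,-1). This is the pattern (-1,-1), (-3,+1), (+2,+2), (+4,+0) repeated.
step 10: apply (-3,+1) → a=-3, b=16
step 11: apply (+2,+2) → a=-1, b=18
step 12: apply (+4,+0) → a=3, b=18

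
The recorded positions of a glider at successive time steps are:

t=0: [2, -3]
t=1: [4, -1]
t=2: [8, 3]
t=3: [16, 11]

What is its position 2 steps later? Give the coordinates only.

Step-to-step displacements: [+2, +2], [+4, +4], [+8, +8]; each is 2× the previous.
step 4: [16, 11] + [+16, +16] → [32, 27]
step 5: [32, 27] + [+32, +32] → [64, 59]

[64, 59]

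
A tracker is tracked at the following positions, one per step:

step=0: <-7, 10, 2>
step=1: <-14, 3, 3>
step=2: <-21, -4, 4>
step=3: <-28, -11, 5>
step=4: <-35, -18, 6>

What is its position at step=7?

<-56, -39, 9>

Each step adds <-7, -7, +1> to the position.
step 5: <-35, -18, 6> + <-7, -7, +1> → <-42, -25, 7>
step 6: <-42, -25, 7> + <-7, -7, +1> → <-49, -32, 8>
step 7: <-49, -32, 8> + <-7, -7, +1> → <-56, -39, 9>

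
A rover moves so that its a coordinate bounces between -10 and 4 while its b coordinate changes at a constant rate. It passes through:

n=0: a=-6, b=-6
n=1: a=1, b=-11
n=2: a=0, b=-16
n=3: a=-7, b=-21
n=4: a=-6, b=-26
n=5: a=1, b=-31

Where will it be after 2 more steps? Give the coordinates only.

The a coordinate reflects between -10 and 4, moving 7 per step.
  step 6: 1 → 0
  step 7: 0 → -7
The b coordinate changes by -5 each step: at step 7 it is -41.

a=-7, b=-41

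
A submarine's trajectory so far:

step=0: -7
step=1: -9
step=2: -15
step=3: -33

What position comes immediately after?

-87

Step-to-step displacements: -2, -6, -18; each is 3× the previous.
step 4: -33 − 54 → -87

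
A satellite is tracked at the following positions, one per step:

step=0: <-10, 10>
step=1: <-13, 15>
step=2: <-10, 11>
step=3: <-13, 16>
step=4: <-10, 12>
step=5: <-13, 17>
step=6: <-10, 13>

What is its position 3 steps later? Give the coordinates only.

Step-to-step displacements: <-3, +5>, <+3, -4>, <-3, +5>, <+3, -4>, <-3, +5>, <+3, -4> — a repeating cycle of length 2.
step 7: apply <-3, +5> → <-13, 18>
step 8: apply <+3, -4> → <-10, 14>
step 9: apply <-3, +5> → <-13, 19>

<-13, 19>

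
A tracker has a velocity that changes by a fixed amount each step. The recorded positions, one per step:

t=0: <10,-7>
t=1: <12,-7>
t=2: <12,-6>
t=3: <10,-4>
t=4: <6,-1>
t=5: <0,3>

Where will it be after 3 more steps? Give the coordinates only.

<-30,21>

Taking differences between consecutive positions: <+2,+0>, <+0,+1>, <-2,+2>, <-4,+3>, <-6,+4>. These grow by <-2,+1> each step.
step 6: <0,3> + <-8,+5> → <-8,8>
step 7: <-8,8> + <-10,+6> → <-18,14>
step 8: <-18,14> + <-12,+7> → <-30,21>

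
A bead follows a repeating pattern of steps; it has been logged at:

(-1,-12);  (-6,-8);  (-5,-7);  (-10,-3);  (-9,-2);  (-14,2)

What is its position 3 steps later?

(-17,8)

The moves between consecutive positions are (-5,+4), (+1,+1), (-5,+4), (+1,+1), (-5,+4); they repeat the 2-cycle [(-5,+4), (+1,+1)].
step 6: apply (+1,+1) → (-13,3)
step 7: apply (-5,+4) → (-18,7)
step 8: apply (+1,+1) → (-17,8)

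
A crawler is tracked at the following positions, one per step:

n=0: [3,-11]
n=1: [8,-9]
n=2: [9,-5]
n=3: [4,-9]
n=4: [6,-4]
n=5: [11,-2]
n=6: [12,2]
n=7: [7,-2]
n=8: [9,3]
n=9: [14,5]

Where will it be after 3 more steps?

The moves between consecutive positions are [+5,+2], [+1,+4], [-5,-4], [+2,+5], [+5,+2], [+1,+4], [-5,-4], [+2,+5], [+5,+2]; they repeat the 4-cycle [[+5,+2], [+1,+4], [-5,-4], [+2,+5]].
step 10: apply [+1,+4] → [15,9]
step 11: apply [-5,-4] → [10,5]
step 12: apply [+2,+5] → [12,10]

[12,10]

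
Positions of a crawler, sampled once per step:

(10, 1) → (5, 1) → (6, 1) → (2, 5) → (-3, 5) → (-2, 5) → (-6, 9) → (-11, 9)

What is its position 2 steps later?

Step-to-step displacements: (-5, +0), (+1, +0), (-4, +4), (-5, +0), (+1, +0), (-4, +4), (-5, +0) — a repeating cycle of length 3.
step 8: apply (+1, +0) → (-10, 9)
step 9: apply (-4, +4) → (-14, 13)

(-14, 13)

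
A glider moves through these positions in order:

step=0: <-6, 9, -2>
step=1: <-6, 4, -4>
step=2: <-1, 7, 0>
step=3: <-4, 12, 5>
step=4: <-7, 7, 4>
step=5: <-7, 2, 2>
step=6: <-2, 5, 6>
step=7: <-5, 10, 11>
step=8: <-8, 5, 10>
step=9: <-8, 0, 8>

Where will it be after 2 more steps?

<-6, 8, 17>

Differencing gives <+0, -5, -2>, <+5, +3, +4>, <-3, +5, +5>, <-3, -5, -1>, <+0, -5, -2>, <+5, +3, +4>, <-3, +5, +5>, <-3, -5, -1>, <+0, -5, -2>. This is the pattern <+0, -5, -2>, <+5, +3, +4>, <-3, +5, +5>, <-3, -5, -1> repeated.
step 10: apply <+5, +3, +4> → <-3, 3, 12>
step 11: apply <-3, +5, +5> → <-6, 8, 17>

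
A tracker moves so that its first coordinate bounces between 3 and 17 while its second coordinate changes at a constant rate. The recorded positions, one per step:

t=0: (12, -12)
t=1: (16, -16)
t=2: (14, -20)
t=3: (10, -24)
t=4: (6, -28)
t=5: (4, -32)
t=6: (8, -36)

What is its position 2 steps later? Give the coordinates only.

The first coordinate travels 4 per step and bounces off the walls at 3 and 17.
  step 7: 8 → 12
  step 8: 12 → 16
The second coordinate changes by -4 each step: at step 8 it is -44.

(16, -44)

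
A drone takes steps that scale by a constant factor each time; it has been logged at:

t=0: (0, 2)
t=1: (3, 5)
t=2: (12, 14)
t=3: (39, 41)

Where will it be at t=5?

(363, 365)

Step-to-step displacements: (+3, +3), (+9, +9), (+27, +27); each is 3× the previous.
step 4: (39, 41) + (+81, +81) → (120, 122)
step 5: (120, 122) + (+243, +243) → (363, 365)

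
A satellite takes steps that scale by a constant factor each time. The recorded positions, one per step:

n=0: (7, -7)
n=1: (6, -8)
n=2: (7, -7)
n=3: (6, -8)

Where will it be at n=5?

Consecutive displacements (-1, -1), (+1, +1), (-1, -1) scale by a factor of -1 each step.
step 4: (6, -8) + (+1, +1) → (7, -7)
step 5: (7, -7) + (-1, -1) → (6, -8)

(6, -8)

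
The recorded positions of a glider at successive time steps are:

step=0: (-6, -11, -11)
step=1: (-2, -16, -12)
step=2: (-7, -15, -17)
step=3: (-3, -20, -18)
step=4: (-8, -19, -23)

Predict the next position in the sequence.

(-4, -24, -24)

Differencing gives (+4, -5, -1), (-5, +1, -5), (+4, -5, -1), (-5, +1, -5). This is the pattern (+4, -5, -1), (-5, +1, -5) repeated.
step 5: apply (+4, -5, -1) → (-4, -24, -24)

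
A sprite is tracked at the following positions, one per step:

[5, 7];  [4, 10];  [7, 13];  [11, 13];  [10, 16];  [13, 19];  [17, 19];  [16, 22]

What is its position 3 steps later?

Differencing gives [-1, +3], [+3, +3], [+4, +0], [-1, +3], [+3, +3], [+4, +0], [-1, +3]. This is the pattern [-1, +3], [+3, +3], [+4, +0] repeated.
step 8: apply [+3, +3] → [19, 25]
step 9: apply [+4, +0] → [23, 25]
step 10: apply [-1, +3] → [22, 28]

[22, 28]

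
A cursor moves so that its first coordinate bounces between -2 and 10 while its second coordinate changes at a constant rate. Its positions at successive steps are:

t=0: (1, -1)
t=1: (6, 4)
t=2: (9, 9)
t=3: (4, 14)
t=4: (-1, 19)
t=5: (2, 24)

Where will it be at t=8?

(3, 39)

The first coordinate travels 5 per step and bounces off the walls at -2 and 10.
  step 6: 2 → 7
  step 7: 7 → 8
  step 8: 8 → 3
The second coordinate changes by +5 each step: at step 8 it is 39.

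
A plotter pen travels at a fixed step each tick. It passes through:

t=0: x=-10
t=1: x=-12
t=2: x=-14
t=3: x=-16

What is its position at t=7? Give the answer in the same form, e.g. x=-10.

x=-24

Constant displacement of -2 per step.
step 4: -16 − 2 → x=-18
step 5: -18 − 2 → x=-20
step 6: -20 − 2 → x=-22
step 7: -22 − 2 → x=-24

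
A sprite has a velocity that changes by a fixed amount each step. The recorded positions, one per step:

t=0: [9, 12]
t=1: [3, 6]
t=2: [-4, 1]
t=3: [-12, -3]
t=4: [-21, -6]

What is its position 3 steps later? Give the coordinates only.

Successive displacements: [-6, -6], [-7, -5], [-8, -4], [-9, -3] — each changes by [-1, +1].
step 5: [-21, -6] + [-10, -2] → [-31, -8]
step 6: [-31, -8] + [-11, -1] → [-42, -9]
step 7: [-42, -9] + [-12, +0] → [-54, -9]

[-54, -9]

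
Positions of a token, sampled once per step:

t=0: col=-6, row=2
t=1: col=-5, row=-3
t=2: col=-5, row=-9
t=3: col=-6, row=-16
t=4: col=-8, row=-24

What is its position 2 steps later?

col=-15, row=-43

Taking differences between consecutive positions: (+1,-5), (+0,-6), (-1,-7), (-2,-8). These grow by (-1,-1) each step.
step 5: col=-8, row=-24 + (-3,-9) → col=-11, row=-33
step 6: col=-11, row=-33 + (-4,-10) → col=-15, row=-43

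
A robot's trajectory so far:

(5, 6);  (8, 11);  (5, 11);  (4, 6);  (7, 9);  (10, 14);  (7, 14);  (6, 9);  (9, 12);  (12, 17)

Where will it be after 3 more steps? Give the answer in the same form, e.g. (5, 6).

Step-to-step displacements: (+3, +5), (-3, +0), (-1, -5), (+3, +3), (+3, +5), (-3, +0), (-1, -5), (+3, +3), (+3, +5) — a repeating cycle of length 4.
step 10: apply (-3, +0) → (9, 17)
step 11: apply (-1, -5) → (8, 12)
step 12: apply (+3, +3) → (11, 15)

(11, 15)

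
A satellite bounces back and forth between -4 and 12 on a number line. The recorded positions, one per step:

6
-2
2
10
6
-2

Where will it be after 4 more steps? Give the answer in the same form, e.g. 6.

The value travels 8 per step and bounces off the walls at -4 and 12.
  step 6: -2 → 2
  step 7: 2 → 10
  step 8: 10 → 6
  step 9: 6 → -2

-2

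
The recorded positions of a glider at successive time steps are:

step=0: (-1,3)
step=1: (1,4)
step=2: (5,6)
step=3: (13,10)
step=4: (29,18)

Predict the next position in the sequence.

(61,34)

The jumps are (+2,+1), (+4,+2), (+8,+4), (+16,+8) — a geometric progression with ratio 2.
step 5: (29,18) + (+32,+16) → (61,34)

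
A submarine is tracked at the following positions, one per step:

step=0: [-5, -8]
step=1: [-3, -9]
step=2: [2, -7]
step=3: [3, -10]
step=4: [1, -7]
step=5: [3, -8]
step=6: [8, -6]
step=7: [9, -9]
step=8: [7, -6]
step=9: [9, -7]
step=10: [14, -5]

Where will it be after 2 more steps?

[13, -5]

Step-to-step displacements: [+2, -1], [+5, +2], [+1, -3], [-2, +3], [+2, -1], [+5, +2], [+1, -3], [-2, +3], [+2, -1], [+5, +2] — a repeating cycle of length 4.
step 11: apply [+1, -3] → [15, -8]
step 12: apply [-2, +3] → [13, -5]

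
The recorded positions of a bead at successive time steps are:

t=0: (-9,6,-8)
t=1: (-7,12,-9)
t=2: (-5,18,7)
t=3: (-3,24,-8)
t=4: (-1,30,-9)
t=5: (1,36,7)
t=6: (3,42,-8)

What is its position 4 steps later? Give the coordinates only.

(11,66,-9)

The first coordinate changes by +2 each step, so at step 10 it is -9 + 10·(2) = 11.
The second coordinate changes by +6 each step, so at step 10 it is 6 + 10·(6) = 66.
The third coordinate repeats the cycle [-8, -9, 7] with period 3; step 10 mod 3 = 1, giving -9.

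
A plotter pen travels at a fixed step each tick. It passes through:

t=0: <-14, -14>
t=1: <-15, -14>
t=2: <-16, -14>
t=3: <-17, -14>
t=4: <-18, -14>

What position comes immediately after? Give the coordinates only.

Each step adds <-1, +0> to the position.
step 5: <-18, -14> + <-1, +0> → <-19, -14>

<-19, -14>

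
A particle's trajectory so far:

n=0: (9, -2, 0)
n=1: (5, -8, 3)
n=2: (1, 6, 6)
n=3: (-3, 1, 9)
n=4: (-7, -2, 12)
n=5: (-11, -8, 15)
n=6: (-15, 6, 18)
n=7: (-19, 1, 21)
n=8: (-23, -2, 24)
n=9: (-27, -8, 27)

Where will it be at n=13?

First: linear, -4 per step → -43 at step 13.
Second: cycles through -2, -8, 6, 1 every 4 steps. Step 13 lands at position 1 of the cycle → -8.
Third: linear, +3 per step → 39 at step 13.

(-43, -8, 39)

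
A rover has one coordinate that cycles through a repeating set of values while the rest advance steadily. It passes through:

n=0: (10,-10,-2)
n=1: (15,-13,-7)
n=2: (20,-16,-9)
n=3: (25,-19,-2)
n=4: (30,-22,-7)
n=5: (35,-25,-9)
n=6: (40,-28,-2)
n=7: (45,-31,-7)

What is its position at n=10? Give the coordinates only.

(60,-40,-7)

First: linear, +5 per step → 60 at step 10.
Second: linear, -3 per step → -40 at step 10.
Third: cycles through -2, -7, -9 every 3 steps. Step 10 lands at position 1 of the cycle → -7.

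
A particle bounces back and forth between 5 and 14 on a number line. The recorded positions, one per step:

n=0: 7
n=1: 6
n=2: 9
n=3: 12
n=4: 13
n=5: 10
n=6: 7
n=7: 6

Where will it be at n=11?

10

The value travels 3 per step and bounces off the walls at 5 and 14.
  step 8: 6 → 9
  step 9: 9 → 12
  step 10: 12 → 13
  step 11: 13 → 10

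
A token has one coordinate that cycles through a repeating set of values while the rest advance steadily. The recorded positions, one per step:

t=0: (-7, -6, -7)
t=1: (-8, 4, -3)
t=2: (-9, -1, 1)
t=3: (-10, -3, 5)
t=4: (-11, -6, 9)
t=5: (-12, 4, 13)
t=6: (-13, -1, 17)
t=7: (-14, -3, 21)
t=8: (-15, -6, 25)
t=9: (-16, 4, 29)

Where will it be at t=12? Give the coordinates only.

(-19, -6, 41)

First: linear, -1 per step → -19 at step 12.
Second: cycles through -6, 4, -1, -3 every 4 steps. Step 12 lands at position 0 of the cycle → -6.
Third: linear, +4 per step → 41 at step 12.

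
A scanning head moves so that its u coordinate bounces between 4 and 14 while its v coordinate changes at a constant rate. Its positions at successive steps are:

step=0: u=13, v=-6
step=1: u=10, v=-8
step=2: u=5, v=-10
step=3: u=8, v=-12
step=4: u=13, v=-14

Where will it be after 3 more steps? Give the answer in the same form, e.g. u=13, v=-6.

The u coordinate reflects between 4 and 14, moving 5 per step.
  step 5: 13 → 10
  step 6: 10 → 5
  step 7: 5 → 8
The v coordinate changes by -2 each step: at step 7 it is -20.

u=8, v=-20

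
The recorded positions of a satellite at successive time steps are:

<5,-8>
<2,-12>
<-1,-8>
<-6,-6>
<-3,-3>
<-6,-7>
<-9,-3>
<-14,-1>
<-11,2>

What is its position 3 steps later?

The moves between consecutive positions are <-3,-4>, <-3,+4>, <-5,+2>, <+3,+3>, <-3,-4>, <-3,+4>, <-5,+2>, <+3,+3>; they repeat the 4-cycle [<-3,-4>, <-3,+4>, <-5,+2>, <+3,+3>].
step 9: apply <-3,-4> → <-14,-2>
step 10: apply <-3,+4> → <-17,2>
step 11: apply <-5,+2> → <-22,4>

<-22,4>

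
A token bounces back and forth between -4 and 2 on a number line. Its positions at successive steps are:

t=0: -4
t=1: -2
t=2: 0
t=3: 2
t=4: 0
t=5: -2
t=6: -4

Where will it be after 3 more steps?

2

The value travels 2 per step and bounces off the walls at -4 and 2.
  step 7: -4 → -2
  step 8: -2 → 0
  step 9: 0 → 2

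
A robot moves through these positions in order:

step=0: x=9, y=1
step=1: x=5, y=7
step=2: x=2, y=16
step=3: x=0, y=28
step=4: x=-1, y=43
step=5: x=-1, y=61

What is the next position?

Successive displacements: (-4, +6), (-3, +9), (-2, +12), (-1, +15), (+0, +18) — each changes by (+1, +3).
step 6: x=-1, y=61 + (+1, +21) → x=0, y=82

x=0, y=82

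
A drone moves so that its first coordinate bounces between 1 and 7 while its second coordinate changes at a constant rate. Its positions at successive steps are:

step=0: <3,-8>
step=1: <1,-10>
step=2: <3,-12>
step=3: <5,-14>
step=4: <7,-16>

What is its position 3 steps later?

<1,-22>

The first coordinate travels 2 per step and bounces off the walls at 1 and 7.
  step 5: 7 → 5
  step 6: 5 → 3
  step 7: 3 → 1
The second coordinate changes by -2 each step: at step 7 it is -22.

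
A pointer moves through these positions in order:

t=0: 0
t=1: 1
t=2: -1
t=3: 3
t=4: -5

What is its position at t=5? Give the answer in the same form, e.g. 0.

11

The jumps are +1, -2, +4, -8 — a geometric progression with ratio -2.
step 5: -5 + 16 → 11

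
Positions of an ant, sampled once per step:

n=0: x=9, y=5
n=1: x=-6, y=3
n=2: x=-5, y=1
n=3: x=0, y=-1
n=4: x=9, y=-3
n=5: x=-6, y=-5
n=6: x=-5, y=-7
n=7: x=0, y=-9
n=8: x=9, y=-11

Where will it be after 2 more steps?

The x coordinate repeats the cycle [9, -6, -5, 0] with period 4; step 10 mod 4 = 2, giving -5.
The y coordinate changes by -2 each step, so at step 10 it is 5 + 10·(-2) = -15.

x=-5, y=-15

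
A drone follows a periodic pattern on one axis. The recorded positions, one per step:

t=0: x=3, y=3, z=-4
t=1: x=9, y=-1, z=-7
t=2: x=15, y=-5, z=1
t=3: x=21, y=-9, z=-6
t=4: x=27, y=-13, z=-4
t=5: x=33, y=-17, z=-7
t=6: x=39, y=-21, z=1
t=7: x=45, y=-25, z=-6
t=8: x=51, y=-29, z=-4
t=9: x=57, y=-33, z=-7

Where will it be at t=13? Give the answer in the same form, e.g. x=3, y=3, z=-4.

X: linear, +6 per step → 81 at step 13.
Y: linear, -4 per step → -49 at step 13.
Z: cycles through -4, -7, 1, -6 every 4 steps. Step 13 lands at position 1 of the cycle → -7.

x=81, y=-49, z=-7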